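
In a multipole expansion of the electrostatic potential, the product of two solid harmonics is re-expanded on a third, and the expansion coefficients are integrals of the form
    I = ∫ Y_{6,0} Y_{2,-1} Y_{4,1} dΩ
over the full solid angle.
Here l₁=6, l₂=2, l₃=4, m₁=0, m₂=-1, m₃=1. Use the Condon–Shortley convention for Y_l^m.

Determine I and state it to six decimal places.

0.174223

m-sum 0 ✓  L=12 even ✓  4≤4≤8 ✓
Π(2lᵢ+1) = 13×5×9 = 585
triangle coeff Δ(6,2,4) = 1/6435
Σ_t [2,2]: t=2:+1/2304 = 1/2304
(3j)²=5/143 [(6 2 4; 0 0 0)], sign=+1
Σ_t [1,1]: t=1:−1/4320 = -1/4320
(3j)²=8/429 [(6 2 4; 0 -1 1)], sign=+1
⇒ 4πI² = 600/1573
I = (+1)√(600/1573/(4π)) = 0.17422334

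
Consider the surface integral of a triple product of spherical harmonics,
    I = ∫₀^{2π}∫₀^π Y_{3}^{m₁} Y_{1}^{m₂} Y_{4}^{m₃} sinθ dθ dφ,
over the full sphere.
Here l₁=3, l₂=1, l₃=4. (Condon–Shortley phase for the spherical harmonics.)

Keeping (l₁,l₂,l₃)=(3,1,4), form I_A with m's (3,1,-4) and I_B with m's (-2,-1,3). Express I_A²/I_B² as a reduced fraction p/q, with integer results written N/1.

4/3

Shared (l₁,l₂,l₃)=(3,1,4): N and (l;000)² cancel in I_A²/I_B².
A: Δ = 0!·6!·2!/9! = 1/252; Racah Σ t=0..0: t=0:+1/1440 = 1/1440; ⇒ 3j(3 1 4; 3 1 -4)² = 1/9, sgn +1
B: Δ = 0!·6!·2!/9! = 1/252; Racah Σ t=0..0: t=0:+1/240 = 1/240; ⇒ 3j(3 1 4; -2 -1 3)² = 1/12, sgn -1
I_A²/I_B² = (1/9)/(1/12) = 4/3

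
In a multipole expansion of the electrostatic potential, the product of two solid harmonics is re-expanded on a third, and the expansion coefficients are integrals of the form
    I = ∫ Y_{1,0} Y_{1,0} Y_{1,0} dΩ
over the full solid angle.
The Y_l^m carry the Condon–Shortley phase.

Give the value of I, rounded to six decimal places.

0.000000

Σlᵢ=3 odd — θ-integrand is odd under cosθ→−cosθ; I=0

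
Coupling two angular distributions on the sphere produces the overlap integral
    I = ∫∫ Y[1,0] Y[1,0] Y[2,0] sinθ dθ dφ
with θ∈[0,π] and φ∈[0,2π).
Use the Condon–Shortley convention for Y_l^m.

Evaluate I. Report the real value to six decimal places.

m-sum 0 ✓  L=4 even ✓  0≤2≤2 ✓
Π(2lᵢ+1) = 3×3×5 = 45
triangle coeff Δ(1,1,2) = 1/30
Σ_t [0,0]: t=0:+1/1 = 1/1
(3j)²=2/15 [(1 1 2; 0 0 0)], sign=+1
(m-triple is (0,0,0) — same symbol as above.)
⇒ 4πI² = 4/5
I = (+1)√(4/5/(4π)) = 0.25231325

0.252313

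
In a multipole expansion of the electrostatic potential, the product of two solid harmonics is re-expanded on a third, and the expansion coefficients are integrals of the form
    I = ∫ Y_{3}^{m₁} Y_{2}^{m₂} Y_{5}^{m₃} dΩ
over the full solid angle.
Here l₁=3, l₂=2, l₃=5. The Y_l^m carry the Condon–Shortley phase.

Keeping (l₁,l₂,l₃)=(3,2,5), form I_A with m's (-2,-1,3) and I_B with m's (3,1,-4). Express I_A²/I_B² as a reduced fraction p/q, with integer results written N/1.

4/3

l's match ⇒ only the (l;m) 3-j factors differ between A and B.
A: triangle coeff Δ(3,2,5) = 1/2310; Σ_t [0,0]: t=0:+1/720 = 1/720; (3j)²=8/165 [(3 2 5; -2 -1 3)], sign=+1
B: triangle coeff Δ(3,2,5) = 1/2310; Σ_t [0,0]: t=0:+1/4320 = 1/4320; (3j)²=2/55 [(3 2 5; 3 1 -4)], sign=-1
I_A²/I_B² = (8/165)/(2/55) = 4/3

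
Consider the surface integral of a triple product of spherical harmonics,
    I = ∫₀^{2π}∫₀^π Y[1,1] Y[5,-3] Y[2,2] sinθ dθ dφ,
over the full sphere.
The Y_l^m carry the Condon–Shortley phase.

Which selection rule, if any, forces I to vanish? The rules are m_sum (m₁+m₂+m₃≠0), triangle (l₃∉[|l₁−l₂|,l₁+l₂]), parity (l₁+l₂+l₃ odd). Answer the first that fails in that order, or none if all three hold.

triangle

azimuthal sum: 1 − 3 + 2 = 0  ✓
4 ≤ 2 ≤ 6 (triangle on l)  ✗
L = 1 + 5 + 2 = 8 (even)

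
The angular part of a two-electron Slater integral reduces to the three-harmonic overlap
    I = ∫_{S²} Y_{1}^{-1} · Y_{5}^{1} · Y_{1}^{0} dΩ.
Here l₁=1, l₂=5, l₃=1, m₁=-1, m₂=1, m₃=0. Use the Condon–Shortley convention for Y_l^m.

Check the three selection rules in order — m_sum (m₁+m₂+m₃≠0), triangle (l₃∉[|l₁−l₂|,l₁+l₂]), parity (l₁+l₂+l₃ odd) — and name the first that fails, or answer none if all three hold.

triangle

azimuthal sum: -1 + 1 + 0 = 0  ✓
4 ≤ 1 ≤ 6 (triangle on l)  ✗
L = 1 + 5 + 1 = 7 (odd)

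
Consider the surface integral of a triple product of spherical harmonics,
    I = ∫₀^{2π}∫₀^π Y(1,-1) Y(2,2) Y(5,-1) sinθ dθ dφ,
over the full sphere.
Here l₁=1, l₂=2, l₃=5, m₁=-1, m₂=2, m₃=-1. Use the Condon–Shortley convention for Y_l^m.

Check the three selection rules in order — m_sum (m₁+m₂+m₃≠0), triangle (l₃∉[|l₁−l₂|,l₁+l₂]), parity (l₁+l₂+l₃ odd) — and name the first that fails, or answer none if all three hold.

triangle

Σmᵢ = 0  ✓
l₃∈[|l₁−l₂|,l₁+l₂]=[1,3], have l₃=5  ✗
Σlᵢ = 8 ⇒ even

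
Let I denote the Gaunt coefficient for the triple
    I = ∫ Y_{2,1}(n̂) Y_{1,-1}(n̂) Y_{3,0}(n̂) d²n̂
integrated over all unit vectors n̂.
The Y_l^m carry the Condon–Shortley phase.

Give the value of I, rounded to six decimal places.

0.143048

Rules hold: Σm=0, L=6 even, 1≤3≤3.
N = 5·3·7 = 105
Δ = 0!·4!·2!/7! = 1/105
Racah Σ t=0..0: t=0:+1/4 = 1/4
⇒ 3j(2 1 3; 0 0 0)² = 3/35, sgn -1
Racah Σ t=0..0: t=0:+1/12 = 1/12
⇒ 3j(2 1 3; 1 -1 0)² = 1/35, sgn -1
4πI² = N·(3j₀)²·(3jₘ)² = 9/35
I = +1·√(0.257143/4π) = 0.14304817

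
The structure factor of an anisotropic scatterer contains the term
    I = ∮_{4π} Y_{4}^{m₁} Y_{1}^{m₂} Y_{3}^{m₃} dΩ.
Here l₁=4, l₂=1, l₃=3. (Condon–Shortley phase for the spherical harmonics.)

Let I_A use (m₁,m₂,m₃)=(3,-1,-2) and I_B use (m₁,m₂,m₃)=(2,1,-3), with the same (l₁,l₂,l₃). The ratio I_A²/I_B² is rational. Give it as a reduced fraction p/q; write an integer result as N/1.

Shared (l₁,l₂,l₃)=(4,1,3): N and (l;000)² cancel in I_A²/I_B².
A: Δ = 2!·6!·0!/9! = 1/252; Racah Σ t=0..0: t=0:+1/240 = 1/240; ⇒ 3j(4 1 3; 3 -1 -2)² = 1/12, sgn -1
B: Δ = 2!·6!·0!/9! = 1/252; Racah Σ t=2..2: t=2:+1/1440 = 1/1440; ⇒ 3j(4 1 3; 2 1 -3)² = 1/252, sgn +1
I_A²/I_B² = (1/12)/(1/252) = 21/1

21/1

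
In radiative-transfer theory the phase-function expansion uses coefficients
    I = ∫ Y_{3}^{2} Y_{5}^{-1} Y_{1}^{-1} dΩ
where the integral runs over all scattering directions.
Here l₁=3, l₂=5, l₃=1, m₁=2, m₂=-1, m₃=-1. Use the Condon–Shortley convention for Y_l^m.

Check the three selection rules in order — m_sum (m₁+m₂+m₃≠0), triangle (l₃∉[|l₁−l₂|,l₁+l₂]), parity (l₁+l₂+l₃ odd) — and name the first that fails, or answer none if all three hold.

triangle

Σmᵢ = 0  ✓
l₃∈[|l₁−l₂|,l₁+l₂]=[2,8], have l₃=1  ✗
Σlᵢ = 9 ⇒ odd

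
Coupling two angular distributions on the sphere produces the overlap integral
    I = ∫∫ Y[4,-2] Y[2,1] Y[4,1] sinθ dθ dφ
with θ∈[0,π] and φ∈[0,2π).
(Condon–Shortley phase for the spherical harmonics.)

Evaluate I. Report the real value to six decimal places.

0.127700

m-sum 0 ✓  L=10 even ✓  2≤4≤6 ✓
Π(2lᵢ+1) = 9×5×9 = 405
triangle coeff Δ(4,2,4) = 1/13860
Σ_t [0,2]: t=0:+1/192 t=1:−1/36 t=2:+1/192 = -5/288
(3j)²=20/693 [(4 2 4; 0 0 0)], sign=-1
Σ_t [1,2]: t=1:−1/240 t=2:+1/96 = 1/160
(3j)²=27/1540 [(4 2 4; -2 1 1)], sign=-1
⇒ 4πI² = 1215/5929
I = (+1)√(1215/5929/(4π)) = 0.12770047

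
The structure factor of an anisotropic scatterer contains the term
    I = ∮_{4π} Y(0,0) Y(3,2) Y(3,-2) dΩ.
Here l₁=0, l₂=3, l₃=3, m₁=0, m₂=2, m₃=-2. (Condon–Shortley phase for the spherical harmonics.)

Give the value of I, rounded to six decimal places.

0.282095

Checks pass: Σm=0; 6 even; l₃=3∈[3,3].
(2·0+1)(2·3+1)(2·3+1) = 49
Δ: 0! 0! 6! / 7! → 1/7
sum: t=0:+1/36 = 1/36
3j²(0 3 3; 0 0 0) = Δ·Π!·Σ² = 1/7  (sign -1)
sum: t=0:+1/120 = 1/120
3j²(0 3 3; 0 2 -2) = Δ·Π!·Σ² = 1/7  (sign -1)
combine: 4πI² = 49·1/7·1/7 = 1/1
take √, sign +1: I = 0.28209479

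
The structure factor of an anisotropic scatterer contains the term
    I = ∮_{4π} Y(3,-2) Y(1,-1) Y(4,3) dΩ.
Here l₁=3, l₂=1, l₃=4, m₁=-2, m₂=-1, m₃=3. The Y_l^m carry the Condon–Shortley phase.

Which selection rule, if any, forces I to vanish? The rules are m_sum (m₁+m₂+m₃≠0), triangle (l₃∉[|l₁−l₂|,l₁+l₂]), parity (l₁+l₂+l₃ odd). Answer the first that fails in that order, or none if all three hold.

m₁+m₂+m₃ = -2 − 1 + 3 = 0  ✓
triangle: |3−1|=2 ≤ l₃=4 ≤ 3+1=4  ✓
parity: l₁+l₂+l₃ = 8 is even  ✓

none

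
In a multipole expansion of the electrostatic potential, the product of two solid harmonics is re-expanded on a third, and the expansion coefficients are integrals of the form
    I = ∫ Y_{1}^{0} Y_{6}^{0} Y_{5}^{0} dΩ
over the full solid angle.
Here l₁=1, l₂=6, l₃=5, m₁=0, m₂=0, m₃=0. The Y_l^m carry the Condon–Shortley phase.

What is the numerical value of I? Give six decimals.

m-sum 0 ✓  L=12 even ✓  5≤5≤7 ✓
Π(2lᵢ+1) = 3×13×11 = 429
triangle coeff Δ(1,6,5) = 1/858
Σ_t [1,1]: t=1:−1/14400 = -1/14400
(3j)²=6/143 [(1 6 5; 0 0 0)], sign=+1
(m-triple is (0,0,0) — same symbol as above.)
⇒ 4πI² = 108/143
I = (+1)√(108/143/(4π)) = 0.24515397

0.245154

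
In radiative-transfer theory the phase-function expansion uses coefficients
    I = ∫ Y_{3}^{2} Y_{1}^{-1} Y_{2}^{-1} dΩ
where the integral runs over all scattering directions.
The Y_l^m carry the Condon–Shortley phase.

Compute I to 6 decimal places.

Checks pass: Σm=0; 6 even; l₃=2∈[2,4].
(2·3+1)(2·1+1)(2·2+1) = 105
Δ: 2! 4! 0! / 7! → 1/105
sum: t=1:−1/4 = -1/4
3j²(3 1 2; 0 0 0) = Δ·Π!·Σ² = 3/35  (sign -1)
sum: t=0:+1/12 = 1/12
3j²(3 1 2; 2 -1 -1) = Δ·Π!·Σ² = 2/21  (sign -1)
combine: 4πI² = 105·3/35·2/21 = 6/7
take √, sign +1: I = 0.26116903

0.261169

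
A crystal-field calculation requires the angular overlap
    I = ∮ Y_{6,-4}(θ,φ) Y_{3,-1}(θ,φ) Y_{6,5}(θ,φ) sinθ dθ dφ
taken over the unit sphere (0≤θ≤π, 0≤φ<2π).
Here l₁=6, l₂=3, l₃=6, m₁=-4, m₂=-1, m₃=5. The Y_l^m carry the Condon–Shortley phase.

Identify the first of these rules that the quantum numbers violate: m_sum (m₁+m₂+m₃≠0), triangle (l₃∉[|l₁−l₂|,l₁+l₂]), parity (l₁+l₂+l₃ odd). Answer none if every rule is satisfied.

azimuthal sum: -4 − 1 + 5 = 0  ✓
3 ≤ 6 ≤ 9 (triangle on l)  ✓
L = 6 + 3 + 6 = 15 (odd)  ✗

parity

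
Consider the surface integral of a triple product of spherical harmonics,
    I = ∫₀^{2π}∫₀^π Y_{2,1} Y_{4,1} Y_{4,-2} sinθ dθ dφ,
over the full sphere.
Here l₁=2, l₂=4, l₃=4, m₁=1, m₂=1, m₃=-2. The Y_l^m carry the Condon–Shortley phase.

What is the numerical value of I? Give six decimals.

0.127700

Checks pass: Σm=0; 10 even; l₃=4∈[2,6].
(2·2+1)(2·4+1)(2·4+1) = 405
Δ: 2! 2! 6! / 11! → 1/13860
sum: t=0:+1/192 t=1:−1/36 t=2:+1/192 = -5/288
3j²(2 4 4; 0 0 0) = Δ·Π!·Σ² = 20/693  (sign -1)
sum: t=0:+1/240 t=1:−1/96 = -1/160
3j²(2 4 4; 1 1 -2) = Δ·Π!·Σ² = 27/1540  (sign -1)
combine: 4πI² = 405·20/693·27/1540 = 1215/5929
take √, sign +1: I = 0.12770047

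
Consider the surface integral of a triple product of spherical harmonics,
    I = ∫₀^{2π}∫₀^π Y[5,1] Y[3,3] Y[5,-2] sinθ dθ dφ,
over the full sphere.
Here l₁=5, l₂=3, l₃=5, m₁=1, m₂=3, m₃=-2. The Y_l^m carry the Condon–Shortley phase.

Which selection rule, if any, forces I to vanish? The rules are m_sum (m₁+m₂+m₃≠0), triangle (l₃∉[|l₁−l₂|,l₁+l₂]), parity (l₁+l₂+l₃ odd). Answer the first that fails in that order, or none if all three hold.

azimuthal sum: 1 + 3 − 2 = 2  ✗
2 ≤ 5 ≤ 8 (triangle on l)
L = 5 + 3 + 5 = 13 (odd)

m_sum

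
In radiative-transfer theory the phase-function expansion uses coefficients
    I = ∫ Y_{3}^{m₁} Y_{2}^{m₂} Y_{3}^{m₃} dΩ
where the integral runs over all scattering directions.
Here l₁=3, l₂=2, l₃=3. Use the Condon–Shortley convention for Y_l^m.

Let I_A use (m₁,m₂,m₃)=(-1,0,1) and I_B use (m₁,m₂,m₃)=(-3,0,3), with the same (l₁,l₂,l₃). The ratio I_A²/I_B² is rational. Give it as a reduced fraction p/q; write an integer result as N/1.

9/25

l's match ⇒ only the (l;m) 3-j factors differ between A and B.
A: triangle coeff Δ(3,2,3) = 1/3780; Σ_t [0,2]: t=0:+1/96 t=1:−1/6 t=2:+1/16 = -3/32; (3j)²=3/140 [(3 2 3; -1 0 1)], sign=-1
B: triangle coeff Δ(3,2,3) = 1/3780; Σ_t [2,2]: t=2:+1/96 = 1/96; (3j)²=5/84 [(3 2 3; -3 0 3)], sign=+1
I_A²/I_B² = (3/140)/(5/84) = 9/25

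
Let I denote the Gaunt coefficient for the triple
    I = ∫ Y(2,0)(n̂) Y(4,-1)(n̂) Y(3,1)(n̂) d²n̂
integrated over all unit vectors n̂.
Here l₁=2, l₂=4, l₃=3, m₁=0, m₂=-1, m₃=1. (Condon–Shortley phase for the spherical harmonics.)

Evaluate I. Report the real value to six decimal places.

0.000000

l₁+l₂+l₃=9 is odd: 3j(l;000)=0 ⇒ I=0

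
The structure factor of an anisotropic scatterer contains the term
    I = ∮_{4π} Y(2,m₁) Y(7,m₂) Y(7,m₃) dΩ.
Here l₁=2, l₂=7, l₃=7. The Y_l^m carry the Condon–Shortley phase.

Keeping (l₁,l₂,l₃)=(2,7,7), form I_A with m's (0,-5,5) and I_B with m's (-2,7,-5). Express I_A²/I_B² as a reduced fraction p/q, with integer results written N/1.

361/546

l's match ⇒ only the (l;m) 3-j factors differ between A and B.
A: triangle coeff Δ(2,7,7) = 1/185640; Σ_t [0,2]: t=0:+1/29030400 t=1:−1/39916800 t=2:+1/1916006400 = 19/1916006400; (3j)²=361/185640 [(2 7 7; 0 -5 5)], sign=+1
B: triangle coeff Δ(2,7,7) = 1/185640; Σ_t [2,2]: t=2:+1/1916006400 = 1/1916006400; (3j)²=1/340 [(2 7 7; -2 7 -5)], sign=+1
I_A²/I_B² = (361/185640)/(1/340) = 361/546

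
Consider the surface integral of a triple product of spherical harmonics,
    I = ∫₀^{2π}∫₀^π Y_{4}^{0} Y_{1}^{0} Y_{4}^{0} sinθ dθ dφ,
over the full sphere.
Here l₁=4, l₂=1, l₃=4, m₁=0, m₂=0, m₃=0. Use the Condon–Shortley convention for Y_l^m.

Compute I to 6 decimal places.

Σlᵢ=9 odd — θ-integrand is odd under cosθ→−cosθ; I=0

0.000000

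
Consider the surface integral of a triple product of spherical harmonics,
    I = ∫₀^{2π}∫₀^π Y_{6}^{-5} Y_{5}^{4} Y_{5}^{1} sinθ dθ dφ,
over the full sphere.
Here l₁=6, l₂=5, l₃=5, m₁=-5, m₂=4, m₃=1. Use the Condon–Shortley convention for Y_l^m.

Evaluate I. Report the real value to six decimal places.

0.158629

Checks pass: Σm=0; 16 even; l₃=5∈[1,11].
(2·6+1)(2·5+1)(2·5+1) = 1573
Δ: 6! 6! 4! / 17! → 1/28588560
sum: t=1:−1/345600 t=2:+1/13824 t=3:−1/5184 t=4:+1/13824 t=5:−1/345600 = -7/129600
3j²(6 5 5; 0 0 0) = Δ·Π!·Σ² = 80/7293  (sign +1)
sum: t=5:−1/2073600 t=6:+1/518400 = 1/691200
3j²(6 5 5; -5 4 1) = Δ·Π!·Σ² = 81/4420  (sign +1)
combine: 4πI² = 1573·80/7293·81/4420 = 1188/3757
take √, sign +1: I = 0.15862904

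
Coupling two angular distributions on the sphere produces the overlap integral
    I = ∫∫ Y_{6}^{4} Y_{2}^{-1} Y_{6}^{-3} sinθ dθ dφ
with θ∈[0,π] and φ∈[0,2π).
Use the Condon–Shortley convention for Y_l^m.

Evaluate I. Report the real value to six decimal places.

0.179515

m-sum 0 ✓  L=14 even ✓  4≤6≤8 ✓
Π(2lᵢ+1) = 13×5×13 = 845
triangle coeff Δ(6,2,6) = 1/90090
Σ_t [0,2]: t=0:+1/69120 t=1:−1/14400 t=2:+1/69120 = -7/172800
(3j)²=14/715 [(6 2 6; 0 0 0)], sign=-1
Σ_t [0,1]: t=0:+1/161280 t=1:−1/725760 = 1/207360
(3j)²=7/286 [(6 2 6; 4 -1 -3)], sign=-1
⇒ 4πI² = 49/121
I = (+1)√(49/121/(4π)) = 0.17951487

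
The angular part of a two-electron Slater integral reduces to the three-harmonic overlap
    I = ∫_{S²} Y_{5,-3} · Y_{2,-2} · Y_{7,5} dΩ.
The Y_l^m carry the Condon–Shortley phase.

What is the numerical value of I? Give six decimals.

-0.252127

Rules hold: Σm=0, L=14 even, 3≤7≤7.
N = 11·5·15 = 825
Δ = 0!·10!·4!/15! = 1/15015
Racah Σ t=0..0: t=0:+1/57600 = 1/57600
⇒ 3j(5 2 7; 0 0 0)² = 21/715, sgn -1
Racah Σ t=0..0: t=0:+1/1935360 = 1/1935360
⇒ 3j(5 2 7; -3 -2 5)² = 3/91, sgn +1
4πI² = N·(3j₀)²·(3jₘ)² = 135/169
I = -1·√(0.798817/4π) = -0.25212656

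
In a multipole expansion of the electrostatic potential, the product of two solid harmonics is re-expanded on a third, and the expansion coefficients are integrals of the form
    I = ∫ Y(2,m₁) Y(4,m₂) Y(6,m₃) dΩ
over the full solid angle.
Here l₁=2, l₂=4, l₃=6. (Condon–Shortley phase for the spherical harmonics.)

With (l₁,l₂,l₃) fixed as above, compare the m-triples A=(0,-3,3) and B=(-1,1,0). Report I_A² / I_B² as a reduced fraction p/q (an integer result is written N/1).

9/10

l's match ⇒ only the (l;m) 3-j factors differ between A and B.
A: triangle coeff Δ(2,4,6) = 1/6435; Σ_t [0,0]: t=0:+1/20160 = 1/20160; (3j)²=12/715 [(2 4 6; 0 -3 3)], sign=-1
B: triangle coeff Δ(2,4,6) = 1/6435; Σ_t [0,0]: t=0:+1/4320 = 1/4320; (3j)²=8/429 [(2 4 6; -1 1 0)], sign=+1
I_A²/I_B² = (12/715)/(8/429) = 9/10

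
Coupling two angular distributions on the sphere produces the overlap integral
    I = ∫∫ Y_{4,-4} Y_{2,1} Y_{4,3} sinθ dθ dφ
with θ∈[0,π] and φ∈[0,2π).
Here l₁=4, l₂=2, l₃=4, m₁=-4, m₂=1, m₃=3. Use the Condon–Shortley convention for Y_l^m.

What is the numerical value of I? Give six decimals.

Checks pass: Σm=0; 10 even; l₃=4∈[2,6].
(2·4+1)(2·2+1)(2·4+1) = 405
Δ: 2! 6! 2! / 11! → 1/13860
sum: t=0:+1/192 t=1:−1/36 t=2:+1/192 = -5/288
3j²(4 2 4; 0 0 0) = Δ·Π!·Σ² = 20/693  (sign -1)
sum: t=2:+1/1440 = 1/1440
3j²(4 2 4; -4 1 3) = Δ·Π!·Σ² = 7/165  (sign -1)
combine: 4πI² = 405·20/693·7/165 = 60/121
take √, sign +1: I = 0.19864517

0.198645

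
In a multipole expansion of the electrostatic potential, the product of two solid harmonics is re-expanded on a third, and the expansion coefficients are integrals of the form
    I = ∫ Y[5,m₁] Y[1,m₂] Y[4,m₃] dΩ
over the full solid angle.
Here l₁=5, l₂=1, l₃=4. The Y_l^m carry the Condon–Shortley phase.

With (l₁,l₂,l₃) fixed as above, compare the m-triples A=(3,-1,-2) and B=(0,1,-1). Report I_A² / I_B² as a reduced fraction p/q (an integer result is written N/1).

Shared (l₁,l₂,l₃)=(5,1,4): N and (l;000)² cancel in I_A²/I_B².
A: Δ = 2!·8!·0!/11! = 1/495; Racah Σ t=0..0: t=0:+1/2880 = 1/2880; ⇒ 3j(5 1 4; 3 -1 -2)² = 28/495, sgn +1
B: Δ = 2!·8!·0!/11! = 1/495; Racah Σ t=2..2: t=2:+1/1440 = 1/1440; ⇒ 3j(5 1 4; 0 1 -1)² = 2/99, sgn -1
I_A²/I_B² = (28/495)/(2/99) = 14/5

14/5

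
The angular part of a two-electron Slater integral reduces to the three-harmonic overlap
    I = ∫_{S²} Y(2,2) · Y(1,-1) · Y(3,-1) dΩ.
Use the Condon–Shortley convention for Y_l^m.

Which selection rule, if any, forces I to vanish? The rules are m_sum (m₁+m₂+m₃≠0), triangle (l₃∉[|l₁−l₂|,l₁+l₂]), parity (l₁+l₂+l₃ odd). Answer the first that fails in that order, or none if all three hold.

none

Σmᵢ = 0  ✓
l₃∈[|l₁−l₂|,l₁+l₂]=[1,3], have l₃=3  ✓
Σlᵢ = 6 ⇒ even  ✓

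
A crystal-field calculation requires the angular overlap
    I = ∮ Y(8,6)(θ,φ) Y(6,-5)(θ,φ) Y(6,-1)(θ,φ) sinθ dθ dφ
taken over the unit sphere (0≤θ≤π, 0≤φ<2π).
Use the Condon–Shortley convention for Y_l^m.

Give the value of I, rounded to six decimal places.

-0.091807

m-sum 0 ✓  L=20 even ✓  2≤6≤14 ✓
Π(2lᵢ+1) = 17×13×13 = 2873
triangle coeff Δ(8,6,6) = 1/1309458150
Σ_t [2,6]: t=2:+1/49766400 t=3:−1/3110400 t=4:+1/1327104 t=5:−1/3110400 t=6:+1/49766400 = 1/6635520
(3j)²=350/46189 [(8 6 6; 0 0 0)], sign=+1
Σ_t [0,1]: t=0:+1/348364800 t=1:−1/609638400 = 1/812851200
(3j)²=11/2261 [(8 6 6; 6 -5 -1)], sign=-1
⇒ 4πI² = 650/6137
I = (-1)√(650/6137/(4π)) = -0.09180655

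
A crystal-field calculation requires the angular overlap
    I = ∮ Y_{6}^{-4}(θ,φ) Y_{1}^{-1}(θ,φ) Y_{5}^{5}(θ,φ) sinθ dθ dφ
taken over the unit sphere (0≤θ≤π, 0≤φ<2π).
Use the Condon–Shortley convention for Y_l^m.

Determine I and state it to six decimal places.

0.040859

Rules hold: Σm=0, L=12 even, 5≤5≤7.
N = 13·3·11 = 429
Δ = 2!·10!·0!/13! = 1/858
Racah Σ t=1..1: t=1:−1/14400 = -1/14400
⇒ 3j(6 1 5; 0 0 0)² = 6/143, sgn +1
Racah Σ t=0..0: t=0:+1/7257600 = 1/7257600
⇒ 3j(6 1 5; -4 -1 5)² = 1/858, sgn +1
4πI² = N·(3j₀)²·(3jₘ)² = 3/143
I = +1·√(0.020979/4π) = 0.04085899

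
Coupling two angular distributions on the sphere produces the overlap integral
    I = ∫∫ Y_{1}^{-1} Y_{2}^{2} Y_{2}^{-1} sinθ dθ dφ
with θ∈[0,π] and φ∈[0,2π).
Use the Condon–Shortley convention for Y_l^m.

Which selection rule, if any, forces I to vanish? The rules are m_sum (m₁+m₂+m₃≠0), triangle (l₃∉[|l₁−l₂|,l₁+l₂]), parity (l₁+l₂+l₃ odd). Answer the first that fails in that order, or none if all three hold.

azimuthal sum: -1 + 2 − 1 = 0  ✓
1 ≤ 2 ≤ 3 (triangle on l)  ✓
L = 1 + 2 + 2 = 5 (odd)  ✗

parity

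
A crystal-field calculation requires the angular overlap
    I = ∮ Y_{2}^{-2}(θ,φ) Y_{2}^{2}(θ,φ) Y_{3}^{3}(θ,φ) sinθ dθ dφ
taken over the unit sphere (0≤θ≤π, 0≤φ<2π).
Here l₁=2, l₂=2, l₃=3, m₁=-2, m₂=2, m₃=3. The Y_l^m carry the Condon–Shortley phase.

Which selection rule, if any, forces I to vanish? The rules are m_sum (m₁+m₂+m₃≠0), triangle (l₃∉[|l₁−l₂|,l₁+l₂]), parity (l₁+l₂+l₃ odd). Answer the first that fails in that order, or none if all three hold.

azimuthal sum: -2 + 2 + 3 = 3  ✗
0 ≤ 3 ≤ 4 (triangle on l)
L = 2 + 2 + 3 = 7 (odd)

m_sum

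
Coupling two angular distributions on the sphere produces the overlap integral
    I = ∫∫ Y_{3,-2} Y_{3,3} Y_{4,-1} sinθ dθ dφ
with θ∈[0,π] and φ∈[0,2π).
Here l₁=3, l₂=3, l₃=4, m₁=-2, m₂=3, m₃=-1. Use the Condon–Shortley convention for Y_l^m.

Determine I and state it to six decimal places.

0.140463

m-sum 0 ✓  L=10 even ✓  0≤4≤6 ✓
Π(2lᵢ+1) = 7×7×9 = 441
triangle coeff Δ(3,3,4) = 1/34650
Σ_t [0,2]: t=0:+1/72 t=1:−1/16 t=2:+1/72 = -5/144
(3j)²=2/77 [(3 3 4; 0 0 0)], sign=-1
Σ_t [2,2]: t=2:+1/288 = 1/288
(3j)²=5/231 [(3 3 4; -2 3 -1)], sign=-1
⇒ 4πI² = 30/121
I = (+1)√(30/121/(4π)) = 0.14046335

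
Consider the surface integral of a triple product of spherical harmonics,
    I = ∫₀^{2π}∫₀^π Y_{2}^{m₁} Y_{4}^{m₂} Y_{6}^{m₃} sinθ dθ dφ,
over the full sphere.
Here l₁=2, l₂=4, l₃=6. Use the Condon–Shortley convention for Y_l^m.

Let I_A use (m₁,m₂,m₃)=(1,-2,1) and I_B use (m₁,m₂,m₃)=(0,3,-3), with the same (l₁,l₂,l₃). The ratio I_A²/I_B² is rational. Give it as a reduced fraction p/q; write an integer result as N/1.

35/54

Same 2,4,6: normalisation and zero-m 3j drop out of the ratio.
A: Δ: 0! 4! 8! / 13! → 1/6435; sum: t=0:+1/8640 = 1/8640; 3j²(2 4 6; 1 -2 1) = Δ·Π!·Σ² = 14/1287  (sign -1)
B: Δ: 0! 4! 8! / 13! → 1/6435; sum: t=0:+1/20160 = 1/20160; 3j²(2 4 6; 0 3 -3) = Δ·Π!·Σ² = 12/715  (sign -1)
I_A²/I_B² = (14/1287)/(12/715) = 35/54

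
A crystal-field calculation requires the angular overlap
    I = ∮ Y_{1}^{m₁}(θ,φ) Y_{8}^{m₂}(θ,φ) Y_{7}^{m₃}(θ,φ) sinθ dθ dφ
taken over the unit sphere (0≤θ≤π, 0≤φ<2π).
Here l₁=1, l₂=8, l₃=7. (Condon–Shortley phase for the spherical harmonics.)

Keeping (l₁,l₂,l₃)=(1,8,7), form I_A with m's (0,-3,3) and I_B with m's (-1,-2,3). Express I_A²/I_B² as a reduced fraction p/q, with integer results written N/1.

l's match ⇒ only the (l;m) 3-j factors differ between A and B.
A: triangle coeff Δ(1,8,7) = 1/2040; Σ_t [1,1]: t=1:−1/87091200 = -1/87091200; (3j)²=11/408 [(1 8 7; 0 -3 3)], sign=-1
B: triangle coeff Δ(1,8,7) = 1/2040; Σ_t [2,2]: t=2:+1/174182400 = 1/174182400; (3j)²=1/136 [(1 8 7; -1 -2 3)], sign=+1
I_A²/I_B² = (11/408)/(1/136) = 11/3

11/3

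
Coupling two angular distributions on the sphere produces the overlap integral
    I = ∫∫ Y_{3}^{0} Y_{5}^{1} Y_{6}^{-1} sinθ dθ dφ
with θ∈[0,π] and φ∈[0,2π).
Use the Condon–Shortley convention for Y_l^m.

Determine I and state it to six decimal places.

m-sum 0 ✓  L=14 even ✓  2≤6≤8 ✓
Π(2lᵢ+1) = 7×11×13 = 1001
triangle coeff Δ(3,5,6) = 1/675675
Σ_t [0,2]: t=0:+1/8640 t=1:−1/2304 t=2:+1/8640 = -7/34560
(3j)²=7/429 [(3 5 6; 0 0 0)], sign=-1
Σ_t [0,2]: t=0:+1/17280 t=1:−1/2880 t=2:+1/6912 = -1/6912
(3j)²=5/429 [(3 5 6; 0 1 -1)], sign=+1
⇒ 4πI² = 245/1287
I = (-1)√(245/1287/(4π)) = -0.12308038

-0.123080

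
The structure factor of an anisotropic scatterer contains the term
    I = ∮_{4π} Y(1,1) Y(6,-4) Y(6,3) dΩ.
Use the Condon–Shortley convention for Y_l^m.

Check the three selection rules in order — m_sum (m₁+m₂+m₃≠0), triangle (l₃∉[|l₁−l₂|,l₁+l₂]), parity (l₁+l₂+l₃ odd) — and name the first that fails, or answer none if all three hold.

m₁+m₂+m₃ = 1 − 4 + 3 = 0  ✓
triangle: |1−6|=5 ≤ l₃=6 ≤ 1+6=7  ✓
parity: l₁+l₂+l₃ = 13 is odd  ✗

parity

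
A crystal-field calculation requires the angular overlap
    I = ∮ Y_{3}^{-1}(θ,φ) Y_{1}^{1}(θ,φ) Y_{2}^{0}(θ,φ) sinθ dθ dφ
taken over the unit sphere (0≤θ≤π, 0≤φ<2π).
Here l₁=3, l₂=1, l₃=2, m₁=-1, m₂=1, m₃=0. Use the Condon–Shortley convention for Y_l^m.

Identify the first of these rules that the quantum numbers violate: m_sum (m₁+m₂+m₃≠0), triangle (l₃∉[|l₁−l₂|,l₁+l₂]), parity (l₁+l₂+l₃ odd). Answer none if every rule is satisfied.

azimuthal sum: -1 + 1 + 0 = 0  ✓
2 ≤ 2 ≤ 4 (triangle on l)  ✓
L = 3 + 1 + 2 = 6 (even)  ✓

none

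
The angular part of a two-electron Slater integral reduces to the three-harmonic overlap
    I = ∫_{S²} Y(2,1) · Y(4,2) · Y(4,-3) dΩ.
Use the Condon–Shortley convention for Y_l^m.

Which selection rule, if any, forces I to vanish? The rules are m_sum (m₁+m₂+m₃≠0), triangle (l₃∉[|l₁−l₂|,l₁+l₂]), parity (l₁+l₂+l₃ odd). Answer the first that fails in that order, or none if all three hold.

none

Σmᵢ = 0  ✓
l₃∈[|l₁−l₂|,l₁+l₂]=[2,6], have l₃=4  ✓
Σlᵢ = 10 ⇒ even  ✓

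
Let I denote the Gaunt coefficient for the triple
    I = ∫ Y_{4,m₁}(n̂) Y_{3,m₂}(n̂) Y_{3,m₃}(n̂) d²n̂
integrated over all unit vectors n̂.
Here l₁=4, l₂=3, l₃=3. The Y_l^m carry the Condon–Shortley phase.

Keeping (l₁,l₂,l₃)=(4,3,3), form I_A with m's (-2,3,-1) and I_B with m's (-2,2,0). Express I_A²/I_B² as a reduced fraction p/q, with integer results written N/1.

Shared (l₁,l₂,l₃)=(4,3,3): N and (l;000)² cancel in I_A²/I_B².
A: Δ = 4!·4!·2!/11! = 1/34650; Racah Σ t=4..4: t=4:+1/192 = 1/192; ⇒ 3j(4 3 3; -2 3 -1)² = 3/77, sgn +1
B: Δ = 4!·4!·2!/11! = 1/34650; Racah Σ t=3..4: t=3:−1/72 t=4:+1/96 = -1/288; ⇒ 3j(4 3 3; -2 2 0)² = 1/462, sgn +1
I_A²/I_B² = (3/77)/(1/462) = 18/1

18/1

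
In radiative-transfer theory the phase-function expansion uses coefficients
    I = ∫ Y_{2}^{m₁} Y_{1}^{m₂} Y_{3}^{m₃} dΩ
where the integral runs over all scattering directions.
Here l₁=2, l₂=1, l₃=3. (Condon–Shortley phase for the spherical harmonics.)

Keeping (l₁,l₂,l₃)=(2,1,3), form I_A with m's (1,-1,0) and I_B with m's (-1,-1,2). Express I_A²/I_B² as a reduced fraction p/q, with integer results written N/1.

3/10

l's match ⇒ only the (l;m) 3-j factors differ between A and B.
A: triangle coeff Δ(2,1,3) = 1/105; Σ_t [0,0]: t=0:+1/12 = 1/12; (3j)²=1/35 [(2 1 3; 1 -1 0)], sign=-1
B: triangle coeff Δ(2,1,3) = 1/105; Σ_t [0,0]: t=0:+1/12 = 1/12; (3j)²=2/21 [(2 1 3; -1 -1 2)], sign=-1
I_A²/I_B² = (1/35)/(2/21) = 3/10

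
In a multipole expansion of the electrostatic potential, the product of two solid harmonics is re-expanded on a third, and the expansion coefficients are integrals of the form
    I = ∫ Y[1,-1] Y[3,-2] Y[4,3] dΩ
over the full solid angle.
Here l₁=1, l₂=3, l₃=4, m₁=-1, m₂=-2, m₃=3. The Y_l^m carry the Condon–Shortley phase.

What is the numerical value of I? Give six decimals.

m-sum 0 ✓  L=8 even ✓  2≤4≤4 ✓
Π(2lᵢ+1) = 3×7×9 = 189
triangle coeff Δ(1,3,4) = 1/252
Σ_t [0,0]: t=0:+1/36 = 1/36
(3j)²=4/63 [(1 3 4; 0 0 0)], sign=+1
Σ_t [0,0]: t=0:+1/240 = 1/240
(3j)²=1/12 [(1 3 4; -1 -2 3)], sign=-1
⇒ 4πI² = 1/1
I = (-1)√(1/1/(4π)) = -0.28209479

-0.282095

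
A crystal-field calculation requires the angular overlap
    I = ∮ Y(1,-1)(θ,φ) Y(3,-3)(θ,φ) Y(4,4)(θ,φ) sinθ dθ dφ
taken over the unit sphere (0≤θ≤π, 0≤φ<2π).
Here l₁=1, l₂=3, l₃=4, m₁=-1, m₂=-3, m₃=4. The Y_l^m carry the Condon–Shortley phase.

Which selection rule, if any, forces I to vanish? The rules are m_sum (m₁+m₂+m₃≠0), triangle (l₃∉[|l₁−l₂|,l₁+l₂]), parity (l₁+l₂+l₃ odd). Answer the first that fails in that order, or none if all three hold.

m₁+m₂+m₃ = -1 − 3 + 4 = 0  ✓
triangle: |1−3|=2 ≤ l₃=4 ≤ 1+3=4  ✓
parity: l₁+l₂+l₃ = 8 is even  ✓

none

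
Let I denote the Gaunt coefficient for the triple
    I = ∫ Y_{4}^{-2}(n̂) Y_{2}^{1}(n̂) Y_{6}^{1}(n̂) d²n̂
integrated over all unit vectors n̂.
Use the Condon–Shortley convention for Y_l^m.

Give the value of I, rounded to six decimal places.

-0.133065

m-sum 0 ✓  L=12 even ✓  2≤6≤6 ✓
Π(2lᵢ+1) = 9×5×13 = 585
triangle coeff Δ(4,2,6) = 1/6435
Σ_t [0,0]: t=0:+1/2304 = 1/2304
(3j)²=5/143 [(4 2 6; 0 0 0)], sign=+1
Σ_t [0,0]: t=0:+1/8640 = 1/8640
(3j)²=14/1287 [(4 2 6; -2 1 1)], sign=-1
⇒ 4πI² = 350/1573
I = (-1)√(350/1573/(4π)) = -0.13306527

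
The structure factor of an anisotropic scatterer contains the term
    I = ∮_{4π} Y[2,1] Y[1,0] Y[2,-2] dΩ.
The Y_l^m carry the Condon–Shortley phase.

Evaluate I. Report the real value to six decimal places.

0.000000

Σmᵢ = -1 ≠ 0, so the φ-integral vanishes; I = 0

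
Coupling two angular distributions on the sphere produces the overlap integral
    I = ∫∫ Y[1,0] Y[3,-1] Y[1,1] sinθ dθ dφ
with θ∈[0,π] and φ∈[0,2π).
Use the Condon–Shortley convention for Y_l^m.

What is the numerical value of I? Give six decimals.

|1−3|≤1≤1+3 violated ⇒ I = 0

0.000000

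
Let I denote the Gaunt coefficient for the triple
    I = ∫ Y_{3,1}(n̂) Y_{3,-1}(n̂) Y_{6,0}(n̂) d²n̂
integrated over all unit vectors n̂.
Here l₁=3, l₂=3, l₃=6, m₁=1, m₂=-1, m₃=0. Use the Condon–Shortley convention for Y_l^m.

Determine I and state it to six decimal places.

Rules hold: Σm=0, L=12 even, 0≤6≤6.
N = 7·7·13 = 637
Δ = 0!·6!·6!/13! = 1/12012
Racah Σ t=0..0: t=0:+1/1296 = 1/1296
⇒ 3j(3 3 6; 0 0 0)² = 100/3003, sgn +1
Racah Σ t=0..0: t=0:+1/2304 = 1/2304
⇒ 3j(3 3 6; 1 -1 0)² = 75/4004, sgn +1
4πI² = N·(3j₀)²·(3jₘ)² = 625/1573
I = +1·√(0.39733/4π) = 0.17781595

0.177816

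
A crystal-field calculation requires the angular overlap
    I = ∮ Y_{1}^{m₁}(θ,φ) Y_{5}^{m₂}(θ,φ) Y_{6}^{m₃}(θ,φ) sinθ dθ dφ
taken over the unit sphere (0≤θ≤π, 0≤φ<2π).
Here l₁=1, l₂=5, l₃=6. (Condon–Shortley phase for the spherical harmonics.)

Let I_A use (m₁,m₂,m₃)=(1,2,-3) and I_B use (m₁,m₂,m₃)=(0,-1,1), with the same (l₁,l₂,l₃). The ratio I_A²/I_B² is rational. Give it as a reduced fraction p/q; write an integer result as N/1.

Shared (l₁,l₂,l₃)=(1,5,6): N and (l;000)² cancel in I_A²/I_B².
A: Δ = 0!·2!·10!/13! = 1/858; Racah Σ t=0..0: t=0:+1/60480 = 1/60480; ⇒ 3j(1 5 6; 1 2 -3)² = 6/143, sgn -1
B: Δ = 0!·2!·10!/13! = 1/858; Racah Σ t=0..0: t=0:+1/17280 = 1/17280; ⇒ 3j(1 5 6; 0 -1 1)² = 35/858, sgn -1
I_A²/I_B² = (6/143)/(35/858) = 36/35

36/35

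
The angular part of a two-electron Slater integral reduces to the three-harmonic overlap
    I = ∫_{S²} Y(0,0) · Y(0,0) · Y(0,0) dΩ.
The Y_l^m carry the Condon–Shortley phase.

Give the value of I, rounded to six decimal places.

0.282095

Rules hold: Σm=0, L=0 even, 0≤0≤0.
N = 1·1·1 = 1
Δ = 0!·0!·0!/1! = 1/1
Racah Σ t=0..0: t=0:+1/1 = 1/1
⇒ 3j(0 0 0; 0 0 0)² = 1/1, sgn +1
(m-triple is (0,0,0) — same symbol as above.)
4πI² = N·(3j₀)²·(3jₘ)² = 1/1
I = +1·√(1/4π) = 0.28209479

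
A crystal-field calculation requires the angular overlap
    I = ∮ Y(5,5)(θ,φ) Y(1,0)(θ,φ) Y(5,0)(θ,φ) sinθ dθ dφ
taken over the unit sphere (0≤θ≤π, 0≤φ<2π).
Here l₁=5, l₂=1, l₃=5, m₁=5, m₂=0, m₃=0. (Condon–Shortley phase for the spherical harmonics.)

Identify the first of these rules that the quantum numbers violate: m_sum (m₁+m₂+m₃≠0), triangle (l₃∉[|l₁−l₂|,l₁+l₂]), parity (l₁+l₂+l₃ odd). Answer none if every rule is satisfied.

m_sum

azimuthal sum: 5 + 0 + 0 = 5  ✗
4 ≤ 5 ≤ 6 (triangle on l)
L = 5 + 1 + 5 = 11 (odd)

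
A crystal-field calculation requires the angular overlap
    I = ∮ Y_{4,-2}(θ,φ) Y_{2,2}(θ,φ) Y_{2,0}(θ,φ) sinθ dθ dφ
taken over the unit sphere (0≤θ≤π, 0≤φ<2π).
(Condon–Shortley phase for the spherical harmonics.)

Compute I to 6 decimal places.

Checks pass: Σm=0; 8 even; l₃=2∈[2,6].
(2·4+1)(2·2+1)(2·2+1) = 225
Δ: 4! 4! 0! / 9! → 1/630
sum: t=2:+1/16 = 1/16
3j²(4 2 2; 0 0 0) = Δ·Π!·Σ² = 2/35  (sign +1)
sum: t=4:+1/96 = 1/96
3j²(4 2 2; -2 2 0) = Δ·Π!·Σ² = 1/42  (sign +1)
combine: 4πI² = 225·2/35·1/42 = 15/49
take √, sign +1: I = 0.15607835

0.156078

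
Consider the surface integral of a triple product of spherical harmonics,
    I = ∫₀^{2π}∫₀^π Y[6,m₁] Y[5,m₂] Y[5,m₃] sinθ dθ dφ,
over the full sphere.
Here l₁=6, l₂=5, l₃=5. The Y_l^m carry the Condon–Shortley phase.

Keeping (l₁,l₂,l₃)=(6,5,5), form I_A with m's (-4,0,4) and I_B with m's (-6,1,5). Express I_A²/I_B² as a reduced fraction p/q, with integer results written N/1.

8/11

Same 6,5,5: normalisation and zero-m 3j drop out of the ratio.
A: Δ: 6! 6! 4! / 17! → 1/28588560; sum: t=4:+1/207360 t=5:−1/345600 = 1/518400; 3j²(6 5 5; -4 0 4) = Δ·Π!·Σ² = 12/2431  (sign -1)
B: Δ: 6! 6! 4! / 17! → 1/28588560; sum: t=6:+1/12441600 = 1/12441600; 3j²(6 5 5; -6 1 5) = Δ·Π!·Σ² = 3/442  (sign +1)
I_A²/I_B² = (12/2431)/(3/442) = 8/11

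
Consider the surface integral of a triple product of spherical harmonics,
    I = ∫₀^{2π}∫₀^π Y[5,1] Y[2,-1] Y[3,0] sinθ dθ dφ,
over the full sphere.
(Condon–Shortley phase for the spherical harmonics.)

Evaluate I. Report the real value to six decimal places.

Checks pass: Σm=0; 10 even; l₃=3∈[3,7].
(2·5+1)(2·2+1)(2·3+1) = 385
Δ: 4! 6! 0! / 11! → 1/2310
sum: t=2:+1/144 = 1/144
3j²(5 2 3; 0 0 0) = Δ·Π!·Σ² = 10/231  (sign -1)
sum: t=1:−1/216 = -1/216
3j²(5 2 3; 1 -1 0) = Δ·Π!·Σ² = 8/231  (sign +1)
combine: 4πI² = 385·10/231·8/231 = 400/693
take √, sign -1: I = -0.21431790

-0.214318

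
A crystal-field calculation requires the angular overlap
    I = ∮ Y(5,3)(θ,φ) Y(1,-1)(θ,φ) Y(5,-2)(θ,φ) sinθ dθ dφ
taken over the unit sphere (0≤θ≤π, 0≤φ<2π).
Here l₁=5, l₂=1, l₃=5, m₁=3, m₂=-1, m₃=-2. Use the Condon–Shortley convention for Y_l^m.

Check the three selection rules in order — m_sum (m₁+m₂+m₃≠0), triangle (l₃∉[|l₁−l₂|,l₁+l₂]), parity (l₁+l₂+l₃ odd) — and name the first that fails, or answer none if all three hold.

parity

azimuthal sum: 3 − 1 − 2 = 0  ✓
4 ≤ 5 ≤ 6 (triangle on l)  ✓
L = 5 + 1 + 5 = 11 (odd)  ✗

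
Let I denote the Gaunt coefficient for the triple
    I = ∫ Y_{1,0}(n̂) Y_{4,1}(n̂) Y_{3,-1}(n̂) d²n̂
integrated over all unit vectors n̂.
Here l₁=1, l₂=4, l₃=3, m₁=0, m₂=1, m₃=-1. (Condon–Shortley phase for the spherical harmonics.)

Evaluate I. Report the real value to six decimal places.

Checks pass: Σm=0; 8 even; l₃=3∈[3,5].
(2·1+1)(2·4+1)(2·3+1) = 189
Δ: 2! 0! 6! / 9! → 1/252
sum: t=1:−1/36 = -1/36
3j²(1 4 3; 0 0 0) = Δ·Π!·Σ² = 4/63  (sign +1)
sum: t=1:−1/48 = -1/48
3j²(1 4 3; 0 1 -1) = Δ·Π!·Σ² = 5/84  (sign -1)
combine: 4πI² = 189·4/63·5/84 = 5/7
take √, sign -1: I = -0.23841361

-0.238414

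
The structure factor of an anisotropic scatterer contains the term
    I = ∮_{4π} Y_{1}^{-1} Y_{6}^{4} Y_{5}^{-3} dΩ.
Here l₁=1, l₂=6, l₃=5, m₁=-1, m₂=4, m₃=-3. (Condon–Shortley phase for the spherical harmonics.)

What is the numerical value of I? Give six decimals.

m-sum 0 ✓  L=12 even ✓  5≤5≤7 ✓
Π(2lᵢ+1) = 3×13×11 = 429
triangle coeff Δ(1,6,5) = 1/858
Σ_t [1,1]: t=1:−1/14400 = -1/14400
(3j)²=6/143 [(1 6 5; 0 0 0)], sign=+1
Σ_t [2,2]: t=2:+1/161280 = 1/161280
(3j)²=15/286 [(1 6 5; -1 4 -3)], sign=+1
⇒ 4πI² = 135/143
I = (+1)√(135/143/(4π)) = 0.27409047

0.274090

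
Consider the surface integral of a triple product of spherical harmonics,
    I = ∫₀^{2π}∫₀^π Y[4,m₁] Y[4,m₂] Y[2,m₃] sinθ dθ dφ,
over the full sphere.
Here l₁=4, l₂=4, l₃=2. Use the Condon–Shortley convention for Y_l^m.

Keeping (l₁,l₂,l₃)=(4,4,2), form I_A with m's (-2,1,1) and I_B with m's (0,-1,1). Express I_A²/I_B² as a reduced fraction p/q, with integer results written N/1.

l's match ⇒ only the (l;m) 3-j factors differ between A and B.
A: triangle coeff Δ(4,4,2) = 1/13860; Σ_t [4,5]: t=4:+1/96 t=5:−1/240 = 1/160; (3j)²=27/1540 [(4 4 2; -2 1 1)], sign=-1
B: triangle coeff Δ(4,4,2) = 1/13860; Σ_t [2,3]: t=2:+1/96 t=3:−1/72 = -1/288; (3j)²=1/462 [(4 4 2; 0 -1 1)], sign=+1
I_A²/I_B² = (27/1540)/(1/462) = 81/10

81/10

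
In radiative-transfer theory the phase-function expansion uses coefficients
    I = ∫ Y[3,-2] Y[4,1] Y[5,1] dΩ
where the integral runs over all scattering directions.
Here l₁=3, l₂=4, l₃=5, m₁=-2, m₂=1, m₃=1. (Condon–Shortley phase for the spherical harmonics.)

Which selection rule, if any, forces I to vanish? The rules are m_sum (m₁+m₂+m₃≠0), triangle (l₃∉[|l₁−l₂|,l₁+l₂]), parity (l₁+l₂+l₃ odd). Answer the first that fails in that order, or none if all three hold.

m₁+m₂+m₃ = -2 + 1 + 1 = 0  ✓
triangle: |3−4|=1 ≤ l₃=5 ≤ 3+4=7  ✓
parity: l₁+l₂+l₃ = 12 is even  ✓

none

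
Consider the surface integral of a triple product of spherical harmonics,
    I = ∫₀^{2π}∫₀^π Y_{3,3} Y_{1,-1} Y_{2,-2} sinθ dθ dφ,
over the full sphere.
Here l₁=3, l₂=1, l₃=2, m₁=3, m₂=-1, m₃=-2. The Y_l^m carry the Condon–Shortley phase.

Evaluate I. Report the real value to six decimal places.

-0.319865

m-sum 0 ✓  L=6 even ✓  2≤2≤4 ✓
Π(2lᵢ+1) = 7×3×5 = 105
triangle coeff Δ(3,1,2) = 1/105
Σ_t [1,1]: t=1:−1/4 = -1/4
(3j)²=3/35 [(3 1 2; 0 0 0)], sign=-1
Σ_t [0,0]: t=0:+1/48 = 1/48
(3j)²=1/7 [(3 1 2; 3 -1 -2)], sign=+1
⇒ 4πI² = 9/7
I = (-1)√(9/7/(4π)) = -0.31986543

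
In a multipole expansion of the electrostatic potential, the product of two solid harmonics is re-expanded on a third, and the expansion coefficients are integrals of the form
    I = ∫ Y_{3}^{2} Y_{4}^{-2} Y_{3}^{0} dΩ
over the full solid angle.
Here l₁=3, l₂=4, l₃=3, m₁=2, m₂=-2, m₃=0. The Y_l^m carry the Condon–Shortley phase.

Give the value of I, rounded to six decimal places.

-0.044418

Rules hold: Σm=0, L=10 even, 1≤3≤7.
N = 7·9·7 = 441
Δ = 4!·2!·4!/11! = 1/34650
Racah Σ t=1..3: t=1:−1/72 t=2:+1/16 t=3:−1/72 = 5/144
⇒ 3j(3 4 3; 0 0 0)² = 2/77, sgn -1
Racah Σ t=0..1: t=0:+1/96 t=1:−1/72 = -1/288
⇒ 3j(3 4 3; 2 -2 0)² = 1/462, sgn +1
4πI² = N·(3j₀)²·(3jₘ)² = 3/121
I = -1·√(0.0247934/4π) = -0.04441841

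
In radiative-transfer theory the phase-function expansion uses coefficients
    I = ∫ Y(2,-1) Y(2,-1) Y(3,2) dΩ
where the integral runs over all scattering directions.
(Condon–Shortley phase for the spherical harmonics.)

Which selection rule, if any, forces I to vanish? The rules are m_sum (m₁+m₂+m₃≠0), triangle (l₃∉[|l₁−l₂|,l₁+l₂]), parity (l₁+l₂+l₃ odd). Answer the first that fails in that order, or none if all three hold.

parity

m₁+m₂+m₃ = -1 − 1 + 2 = 0  ✓
triangle: |2−2|=0 ≤ l₃=3 ≤ 2+2=4  ✓
parity: l₁+l₂+l₃ = 7 is odd  ✗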